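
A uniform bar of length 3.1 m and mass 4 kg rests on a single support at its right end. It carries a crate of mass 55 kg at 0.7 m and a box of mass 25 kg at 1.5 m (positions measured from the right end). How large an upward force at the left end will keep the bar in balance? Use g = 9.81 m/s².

F ≈ 260 N

Take moments about the right end.
Beam weight: 4 × 9.81 = 39.24 N down at 1.55 m → arm 1.55 m, τ = 39.24 × 1.55 = 60.82 N·m counterclockwise.
Crate: 55 × 9.81 = 539.6 N down at 0.7 m → arm 0.7 m, τ = 539.6 × 0.7 = 377.7 N·m counterclockwise.
Box: 25 × 9.81 = 245.2 N down at 1.5 m → arm 1.5 m, τ = 245.2 × 1.5 = 367.8 N·m counterclockwise.
Net moment of the loads = 806.3 N·m counterclockwise.
The upward force F acts at the left end, arm 3.1 m, giving F × 3.1 clockwise.
Στ = 0 ⇒ F × 3.1 = 806.3 ⇒ F = 806.3 / 3.1 = 260 N.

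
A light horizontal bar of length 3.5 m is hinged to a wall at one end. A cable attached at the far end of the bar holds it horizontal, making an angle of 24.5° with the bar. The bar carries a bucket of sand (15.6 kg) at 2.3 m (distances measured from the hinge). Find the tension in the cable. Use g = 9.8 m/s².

T ≈ 242 N

Taking torques about the hinge:
Bucket of sand: 15.6 × 9.8 = 152.9 N down at 2.3 m → arm 2.3 m, τ = 152.9 × 2.3 = 351.7 N·m clockwise.
Total clockwise load moment = 351.7 N·m.
The cable tension T acts at 3.5 m; only its component perpendicular to the bar, T sinθ, produces torque. sin 24.5° = 0.4147.
Balancing moments: T × 3.5 × 0.4147 = 351.7, giving T = 351.7 / 1.451 = 242 N.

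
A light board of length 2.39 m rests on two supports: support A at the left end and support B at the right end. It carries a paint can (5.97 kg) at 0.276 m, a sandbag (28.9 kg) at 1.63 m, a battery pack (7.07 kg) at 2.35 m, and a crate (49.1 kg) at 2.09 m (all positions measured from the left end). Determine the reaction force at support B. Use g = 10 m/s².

R_B ≈ 703 N

Taking torques about support A:
Paint can: 5.97 × 10 = 59.7 N down at 0.276 m → arm 0.276 m, τ = 59.7 × 0.276 = 16.48 N·m clockwise.
Sandbag: 28.9 × 10 = 289 N down at 1.63 m → arm 1.63 m, τ = 289 × 1.63 = 471.1 N·m clockwise.
Battery pack: 7.07 × 10 = 70.7 N down at 2.35 m → arm 2.35 m, τ = 70.7 × 2.35 = 166.1 N·m clockwise.
Crate: 49.1 × 10 = 491 N down at 2.09 m → arm 2.09 m, τ = 491 × 2.09 = 1026 N·m clockwise.
Net load moment about support A = 1680 N·m clockwise.
Reaction R at support B is upward at 2.39 m, arm 2.39 m → moment R × 2.39 counterclockwise.
Setting net torque to zero: R × 2.39 = 1680 → R = 703 N.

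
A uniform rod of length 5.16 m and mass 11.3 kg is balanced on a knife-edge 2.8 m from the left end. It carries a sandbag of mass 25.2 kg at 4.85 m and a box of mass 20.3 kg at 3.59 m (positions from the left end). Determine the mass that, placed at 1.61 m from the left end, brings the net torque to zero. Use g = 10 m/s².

m ≈ 54.8 kg

Sum moments about the knife-edge (at 2.8 m from the left end) (the support reaction has zero arm there).
Beam weight: 11.3 × 10 = 113 N down at 2.58 m → arm 0.22 m, τ = 113 × 0.22 = 24.86 N·m counterclockwise.
Sandbag: 25.2 × 10 = 252 N down at 4.85 m → arm 2.05 m, τ = 252 × 2.05 = 516.6 N·m clockwise.
Box: 20.3 × 10 = 203 N down at 3.59 m → arm 0.79 m, τ = 203 × 0.79 = 160.4 N·m clockwise.
Net moment of known loads = 652.1 N·m clockwise.
An unknown mass m at 1.61 m has arm 1.19 m; its moment is m·g·1.19 counterclockwise.
For rotational equilibrium, m × 10 × 1.19 = 652.1, so m = 652.1 / (10 × 1.19) = 54.8 kg.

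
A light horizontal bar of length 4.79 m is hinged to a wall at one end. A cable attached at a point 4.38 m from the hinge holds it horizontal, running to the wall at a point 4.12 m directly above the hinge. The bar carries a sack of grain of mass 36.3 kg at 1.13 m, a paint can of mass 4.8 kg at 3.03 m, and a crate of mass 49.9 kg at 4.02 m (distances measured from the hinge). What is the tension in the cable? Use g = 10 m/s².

About the hinge:
Sack of grain: 36.3 × 10 = 363 N down at 1.13 m → arm 1.13 m, τ = 363 × 1.13 = 410.2 N·m clockwise.
Paint can: 4.8 × 10 = 48 N down at 3.03 m → arm 3.03 m, τ = 48 × 3.03 = 145.4 N·m clockwise.
Crate: 49.9 × 10 = 499 N down at 4.02 m → arm 4.02 m, τ = 499 × 4.02 = 2006 N·m clockwise.
Total clockwise load moment = 2562 N·m.
The cable tension T acts at 4.38 m; only its component perpendicular to the bar, T sinθ, produces torque. sinθ = h/√(h²+d²) = 4.12/√(4.12²+4.38²) = 0.6852.
Στ = 0 ⇒ T × 4.38 × 0.6852 = 2562 ⇒ T = 2562 / 3.001 = 854 N.

T ≈ 854 N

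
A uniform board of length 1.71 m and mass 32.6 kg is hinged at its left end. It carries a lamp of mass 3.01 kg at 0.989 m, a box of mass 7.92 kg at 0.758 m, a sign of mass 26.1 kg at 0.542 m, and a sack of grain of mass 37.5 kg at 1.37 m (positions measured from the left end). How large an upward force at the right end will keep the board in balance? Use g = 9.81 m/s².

F ≈ 587 N

Choose the left end as the axis so the unknown pivot reaction has zero arm there.
Beam weight: 32.6 × 9.81 = 319.8 N down at 0.855 m → arm 0.855 m, τ = 319.8 × 0.855 = 273.4 N·m clockwise.
Lamp: 3.01 × 9.81 = 29.53 N down at 0.989 m → arm 0.989 m, τ = 29.53 × 0.989 = 29.21 N·m clockwise.
Box: 7.92 × 9.81 = 77.7 N down at 0.758 m → arm 0.758 m, τ = 77.7 × 0.758 = 58.9 N·m clockwise.
Sign: 26.1 × 9.81 = 256 N down at 0.542 m → arm 0.542 m, τ = 256 × 0.542 = 138.8 N·m clockwise.
Sack of grain: 37.5 × 9.81 = 367.9 N down at 1.37 m → arm 1.37 m, τ = 367.9 × 1.37 = 504 N·m clockwise.
Net moment of the loads = 1004 N·m clockwise.
The upward force F acts at the right end, arm 1.71 m, giving F × 1.71 counterclockwise.
Balancing moments: F × 1.71 = 1004, giving F = 1004 / 1.71 = 587 N.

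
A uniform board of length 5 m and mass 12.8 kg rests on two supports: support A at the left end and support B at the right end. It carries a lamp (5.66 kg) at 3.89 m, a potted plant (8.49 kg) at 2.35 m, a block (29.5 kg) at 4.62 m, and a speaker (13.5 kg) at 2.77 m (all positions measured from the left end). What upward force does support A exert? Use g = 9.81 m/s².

Sum moments about support B (its reaction then has zero moment arm).
Beam weight: 12.8 × 9.81 = 125.6 N down at 2.5 m → arm 2.5 m, τ = 125.6 × 2.5 = 314 N·m counterclockwise.
Lamp: 5.66 × 9.81 = 55.52 N down at 3.89 m → arm 1.11 m, τ = 55.52 × 1.11 = 61.63 N·m counterclockwise.
Potted plant: 8.49 × 9.81 = 83.29 N down at 2.35 m → arm 2.65 m, τ = 83.29 × 2.65 = 220.7 N·m counterclockwise.
Block: 29.5 × 9.81 = 289.4 N down at 4.62 m → arm 0.38 m, τ = 289.4 × 0.38 = 110 N·m counterclockwise.
Speaker: 13.5 × 9.81 = 132.4 N down at 2.77 m → arm 2.23 m, τ = 132.4 × 2.23 = 295.3 N·m counterclockwise.
Net load moment about support B = 1002 N·m counterclockwise.
Reaction R at support A is upward at 0 m, arm 5 m → moment R × 5 clockwise.
Setting net torque to zero: R × 5 = 1002 → R = 200 N.

R_A ≈ 200 N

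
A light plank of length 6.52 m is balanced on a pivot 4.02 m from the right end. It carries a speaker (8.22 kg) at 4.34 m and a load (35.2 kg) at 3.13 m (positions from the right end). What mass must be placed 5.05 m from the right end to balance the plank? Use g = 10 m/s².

m ≈ 27.9 kg

Choose the pivot (at 4.02 m from the right end) as the axis so the support reaction has zero arm there.
Speaker: 8.22 × 10 = 82.2 N down at 4.34 m → arm 0.32 m, τ = 82.2 × 0.32 = 26.3 N·m counterclockwise.
Load: 35.2 × 10 = 352 N down at 3.13 m → arm 0.89 m, τ = 352 × 0.89 = 313.3 N·m clockwise.
Net moment of known loads = 287 N·m clockwise.
An unknown mass m at 5.05 m has arm 1.03 m; its moment is m·g·1.03 counterclockwise.
Balancing moments: m × 10 × 1.03 = 287, giving m = 287 / (10 × 1.03) = 27.9 kg.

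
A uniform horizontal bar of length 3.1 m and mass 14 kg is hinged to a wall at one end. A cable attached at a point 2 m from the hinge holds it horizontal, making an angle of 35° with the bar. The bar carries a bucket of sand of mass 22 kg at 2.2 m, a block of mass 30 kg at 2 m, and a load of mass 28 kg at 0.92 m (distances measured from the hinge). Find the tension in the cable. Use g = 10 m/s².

Taking torques about the hinge:
Beam weight: 14 × 10 = 140 N down at 1.55 m → arm 1.55 m, τ = 140 × 1.55 = 217 N·m clockwise.
Bucket of sand: 22 × 10 = 220 N down at 2.2 m → arm 2.2 m, τ = 220 × 2.2 = 484 N·m clockwise.
Block: 30 × 10 = 300 N down at 2 m → arm 2 m, τ = 300 × 2 = 600 N·m clockwise.
Load: 28 × 10 = 280 N down at 0.92 m → arm 0.92 m, τ = 280 × 0.92 = 257.6 N·m clockwise.
Total clockwise load moment = 1559 N·m.
The cable tension T acts at 2 m; only its component perpendicular to the bar, T sinθ, produces torque. sin 35° = 0.5736.
Στ = 0 ⇒ T × 2 × 0.5736 = 1559 ⇒ T = 1559 / 1.147 = 1360 N.

T ≈ 1360 N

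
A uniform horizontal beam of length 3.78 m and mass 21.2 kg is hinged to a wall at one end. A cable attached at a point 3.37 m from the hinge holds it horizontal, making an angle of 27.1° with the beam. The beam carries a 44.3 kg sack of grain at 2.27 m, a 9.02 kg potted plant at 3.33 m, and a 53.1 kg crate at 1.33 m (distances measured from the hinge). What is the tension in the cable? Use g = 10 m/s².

About the hinge:
Beam weight: 21.2 × 10 = 212 N down at 1.89 m → arm 1.89 m, τ = 212 × 1.89 = 400.7 N·m clockwise.
Sack of grain: 44.3 × 10 = 443 N down at 2.27 m → arm 2.27 m, τ = 443 × 2.27 = 1006 N·m clockwise.
Potted plant: 9.02 × 10 = 90.2 N down at 3.33 m → arm 3.33 m, τ = 90.2 × 3.33 = 300.4 N·m clockwise.
Crate: 53.1 × 10 = 531 N down at 1.33 m → arm 1.33 m, τ = 531 × 1.33 = 706.2 N·m clockwise.
Total clockwise load moment = 2413 N·m.
The cable tension T acts at 3.37 m; only its component perpendicular to the beam, T sinθ, produces torque. sin 27.1° = 0.4555.
For rotational equilibrium, T × 3.37 × 0.4555 = 2413, so T = 2413 / 1.535 = 1570 N.

T ≈ 1570 N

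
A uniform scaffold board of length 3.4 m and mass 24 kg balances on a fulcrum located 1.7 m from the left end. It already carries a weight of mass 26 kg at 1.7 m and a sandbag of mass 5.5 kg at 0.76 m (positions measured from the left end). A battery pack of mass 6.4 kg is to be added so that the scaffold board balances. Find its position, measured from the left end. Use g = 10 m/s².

x ≈ 2.51 m from the left end

Taking torques about the fulcrum (at 1.7 m from the left end):
Beam weight: acts at the fulcrum, moment arm 0 → no torque.
Weight: acts at the fulcrum, moment arm 0 → no torque.
Sandbag: 5.5 × 10 = 55 N down at 0.76 m → arm 0.94 m, τ = 55 × 0.94 = 51.7 N·m counterclockwise.
Net moment of existing loads = 51.7 N·m counterclockwise.
The battery pack weighs 6.4 × 10 = 64 N and must supply an equal clockwise moment, so its lever arm about the fulcrum is 51.7 / 64 = 0.808 m.
That puts it at 1.7 + 0.808 = 2.51 m from the left end.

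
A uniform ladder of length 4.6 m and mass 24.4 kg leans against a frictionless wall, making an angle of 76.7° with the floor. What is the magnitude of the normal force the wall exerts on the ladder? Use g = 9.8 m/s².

Sum moments about the foot of the ladder (the floor normal and friction both act there and drop out).
Ladder weight 24.4×9.8 = 239.1 N acts at 2.3 m along the ladder; its horizontal arm is 2.3·cos76.7° = 0.5291 m → τ = 126.5 N·m clockwise.
Wall normal N acts horizontally at the top; its moment arm is the height L sinθ = 4.6·sin76.7° = 4.477 m, counterclockwise.
Στ = 0 ⇒ N × 4.477 = 126.5 ⇒ N = 28.3 N.

N_wall ≈ 28.3 N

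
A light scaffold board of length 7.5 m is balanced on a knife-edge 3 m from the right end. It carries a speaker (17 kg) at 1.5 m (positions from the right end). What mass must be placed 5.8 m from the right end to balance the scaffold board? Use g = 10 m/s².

Take moments about the knife-edge (at 3 m from the right end).
Speaker: 17 × 10 = 170 N down at 1.5 m → arm 1.5 m, τ = 170 × 1.5 = 255 N·m clockwise.
Net moment of known loads = 255 N·m clockwise.
An unknown mass m at 5.8 m has arm 2.8 m; its moment is m·g·2.8 counterclockwise.
Balancing moments: m × 10 × 2.8 = 255, giving m = 255 / (10 × 2.8) = 9.11 kg.

m ≈ 9.11 kg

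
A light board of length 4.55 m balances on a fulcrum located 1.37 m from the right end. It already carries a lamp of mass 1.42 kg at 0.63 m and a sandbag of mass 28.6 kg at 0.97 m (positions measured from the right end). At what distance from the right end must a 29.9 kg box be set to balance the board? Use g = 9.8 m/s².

x ≈ 1.79 m from the right end

Sum moments about the fulcrum (at 1.37 m from the right end) (the support reaction has zero arm there).
Lamp: 1.42 × 9.8 = 13.92 N down at 0.63 m → arm 0.74 m, τ = 13.92 × 0.74 = 10.3 N·m clockwise.
Sandbag: 28.6 × 9.8 = 280.3 N down at 0.97 m → arm 0.4 m, τ = 280.3 × 0.4 = 112.1 N·m clockwise.
Net moment of existing loads = 122.4 N·m clockwise.
The box weighs 29.9 × 9.8 = 293 N and must supply an equal counterclockwise moment, so its lever arm about the fulcrum is 122.4 / 293 = 0.418 m.
That puts it at 1.37 + 0.418 = 1.79 m from the right end.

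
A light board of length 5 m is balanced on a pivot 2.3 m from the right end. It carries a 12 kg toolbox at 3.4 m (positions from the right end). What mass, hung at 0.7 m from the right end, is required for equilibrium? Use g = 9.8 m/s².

m ≈ 8.25 kg

About the pivot (at 2.3 m from the right end):
Toolbox: 12 × 9.8 = 117.6 N down at 3.4 m → arm 1.1 m, τ = 117.6 × 1.1 = 129.4 N·m counterclockwise.
Net moment of known loads = 129.4 N·m counterclockwise.
An unknown mass m at 0.7 m has arm 1.6 m; its moment is m·g·1.6 clockwise.
For rotational equilibrium, m × 9.8 × 1.6 = 129.4, so m = 129.4 / (9.8 × 1.6) = 8.25 kg.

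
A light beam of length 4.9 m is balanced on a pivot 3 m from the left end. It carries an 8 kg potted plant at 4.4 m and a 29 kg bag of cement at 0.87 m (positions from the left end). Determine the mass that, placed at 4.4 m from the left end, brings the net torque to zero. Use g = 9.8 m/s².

About the pivot (at 3 m from the left end):
Potted plant: 8 × 9.8 = 78.4 N down at 4.4 m → arm 1.4 m, τ = 78.4 × 1.4 = 109.8 N·m clockwise.
Bag of cement: 29 × 9.8 = 284.2 N down at 0.87 m → arm 2.13 m, τ = 284.2 × 2.13 = 605.3 N·m counterclockwise.
Net moment of known loads = 495.5 N·m counterclockwise.
An unknown mass m at 4.4 m has arm 1.4 m; its moment is m·g·1.4 clockwise.
For rotational equilibrium, m × 9.8 × 1.4 = 495.5, so m = 495.5 / (9.8 × 1.4) = 36.1 kg.

m ≈ 36.1 kg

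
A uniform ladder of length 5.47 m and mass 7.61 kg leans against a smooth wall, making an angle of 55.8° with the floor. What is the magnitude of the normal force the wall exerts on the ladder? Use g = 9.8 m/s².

N_wall ≈ 25.3 N

Sum moments about the foot of the ladder (the floor normal and friction both act there and drop out).
Ladder weight 7.61×9.8 = 74.58 N acts at 2.735 m along the ladder; its horizontal arm is 2.735·cos55.8° = 1.537 m → τ = 114.6 N·m clockwise.
Wall normal N acts horizontally at the top; its moment arm is the height L sinθ = 5.47·sin55.8° = 4.524 m, counterclockwise.
Balancing moments: N × 4.524 = 114.6, giving N = 25.3 N.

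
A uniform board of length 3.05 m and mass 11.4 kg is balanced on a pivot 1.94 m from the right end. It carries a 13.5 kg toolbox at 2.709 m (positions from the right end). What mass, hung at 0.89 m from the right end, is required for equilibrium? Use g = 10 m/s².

Taking torques about the pivot (at 1.94 m from the right end):
Beam weight: 11.4 × 10 = 114 N down at 1.525 m → arm 0.415 m, τ = 114 × 0.415 = 47.31 N·m clockwise.
Toolbox: 13.5 × 10 = 135 N down at 2.709 m → arm 0.769 m, τ = 135 × 0.769 = 103.8 N·m counterclockwise.
Net moment of known loads = 56.49 N·m counterclockwise.
An unknown mass m at 0.89 m has arm 1.05 m; its moment is m·g·1.05 clockwise.
For rotational equilibrium, m × 10 × 1.05 = 56.49, so m = 56.49 / (10 × 1.05) = 5.38 kg.

m ≈ 5.38 kg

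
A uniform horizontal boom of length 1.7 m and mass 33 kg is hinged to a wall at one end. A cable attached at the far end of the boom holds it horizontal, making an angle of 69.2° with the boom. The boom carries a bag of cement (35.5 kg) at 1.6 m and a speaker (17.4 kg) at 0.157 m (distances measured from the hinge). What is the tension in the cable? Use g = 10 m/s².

Choose the hinge as the axis so the unknown hinge reaction has zero arm there.
Beam weight: 33 × 10 = 330 N down at 0.85 m → arm 0.85 m, τ = 330 × 0.85 = 280.5 N·m clockwise.
Bag of cement: 35.5 × 10 = 355 N down at 1.6 m → arm 1.6 m, τ = 355 × 1.6 = 568 N·m clockwise.
Speaker: 17.4 × 10 = 174 N down at 0.157 m → arm 0.157 m, τ = 174 × 0.157 = 27.32 N·m clockwise.
Total clockwise load moment = 875.8 N·m.
The cable tension T acts at 1.7 m; only its component perpendicular to the boom, T sinθ, produces torque. sin 69.2° = 0.9348.
For rotational equilibrium, T × 1.7 × 0.9348 = 875.8, so T = 875.8 / 1.589 = 551 N.

T ≈ 551 N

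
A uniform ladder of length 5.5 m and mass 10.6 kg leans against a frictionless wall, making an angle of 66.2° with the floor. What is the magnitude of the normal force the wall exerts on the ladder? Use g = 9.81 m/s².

N_wall ≈ 22.9 N

Take moments about the foot of the ladder.
Ladder weight 10.6×9.81 = 104 N acts at 2.75 m along the ladder; its horizontal arm is 2.75·cos66.2° = 1.11 m → τ = 115.4 N·m clockwise.
Wall normal N acts horizontally at the top; its moment arm is the height L sinθ = 5.5·sin66.2° = 5.032 m, counterclockwise.
Setting net torque to zero: N × 5.032 = 115.4 → N = 22.9 N.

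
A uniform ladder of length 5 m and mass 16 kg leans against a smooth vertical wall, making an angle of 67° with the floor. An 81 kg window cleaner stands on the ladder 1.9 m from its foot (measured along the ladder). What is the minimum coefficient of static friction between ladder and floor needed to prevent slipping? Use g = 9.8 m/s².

Take moments about the foot of the ladder.
Ladder weight 16×9.8 = 156.8 N acts at 2.5 m along the ladder; its horizontal arm is 2.5·cos67° = 0.9768 m → τ = 153.2 N·m clockwise.
Window cleaner: 81×9.8 = 793.8 N at 1.9 m → arm 0.7424 m → τ = 589.3 N·m clockwise.
Wall normal N acts horizontally at the top; its moment arm is the height L sinθ = 5·sin67° = 4.603 m, counterclockwise.
Setting net torque to zero: N × 4.603 = 742.5 → N = 161.3 N.
ΣFx = 0 ⇒ f = N_wall = 161.3 N. ΣFy = 0 ⇒ N_floor = 950.6 N.
μ_min = f / N_floor = 161.3 / 950.6 = 0.17.

μ_min ≈ 0.17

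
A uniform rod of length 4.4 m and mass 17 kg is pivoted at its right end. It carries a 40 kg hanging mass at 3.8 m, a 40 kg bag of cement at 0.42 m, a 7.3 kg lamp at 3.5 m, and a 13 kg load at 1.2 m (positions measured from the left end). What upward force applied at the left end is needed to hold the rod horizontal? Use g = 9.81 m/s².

Sum moments about the right end (the unknown pivot reaction has zero arm there).
Beam weight: 17 × 9.81 = 166.8 N down at 2.2 m → arm 2.2 m, τ = 166.8 × 2.2 = 367 N·m counterclockwise.
Hanging mass: 40 × 9.81 = 392.4 N down at 3.8 m → arm 0.6 m, τ = 392.4 × 0.6 = 235.4 N·m counterclockwise.
Bag of cement: 40 × 9.81 = 392.4 N down at 0.42 m → arm 3.98 m, τ = 392.4 × 3.98 = 1562 N·m counterclockwise.
Lamp: 7.3 × 9.81 = 71.61 N down at 3.5 m → arm 0.9 m, τ = 71.61 × 0.9 = 64.45 N·m counterclockwise.
Load: 13 × 9.81 = 127.5 N down at 1.2 m → arm 3.2 m, τ = 127.5 × 3.2 = 408 N·m counterclockwise.
Net moment of the loads = 2637 N·m counterclockwise.
The upward force F acts at the left end, arm 4.4 m, giving F × 4.4 clockwise.
Στ = 0 ⇒ F × 4.4 = 2637 ⇒ F = 2637 / 4.4 = 599 N.

F ≈ 599 N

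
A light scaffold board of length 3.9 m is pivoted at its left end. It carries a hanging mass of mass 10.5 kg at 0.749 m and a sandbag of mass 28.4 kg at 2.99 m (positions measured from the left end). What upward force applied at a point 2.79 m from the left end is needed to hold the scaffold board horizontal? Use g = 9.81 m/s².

F ≈ 326 N

Sum moments about the left end (the unknown pivot reaction has zero arm there).
Hanging mass: 10.5 × 9.81 = 103 N down at 0.749 m → arm 0.749 m, τ = 103 × 0.749 = 77.15 N·m clockwise.
Sandbag: 28.4 × 9.81 = 278.6 N down at 2.99 m → arm 2.99 m, τ = 278.6 × 2.99 = 833 N·m clockwise.
Net moment of the loads = 910.1 N·m clockwise.
The upward force F acts at a point 2.79 m from the left end, arm 2.79 m, giving F × 2.79 counterclockwise.
Setting net torque to zero: F × 2.79 = 910.1 → F = 910.1 / 2.79 = 326 N.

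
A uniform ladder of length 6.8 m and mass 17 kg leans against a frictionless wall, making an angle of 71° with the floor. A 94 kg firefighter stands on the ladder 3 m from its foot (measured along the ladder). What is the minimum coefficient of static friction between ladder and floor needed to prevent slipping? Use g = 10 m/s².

Take moments about the foot of the ladder.
Ladder weight 17×10 = 170 N acts at 3.4 m along the ladder; its horizontal arm is 3.4·cos71° = 1.107 m → τ = 188.2 N·m clockwise.
Firefighter: 94×10 = 940 N at 3 m → arm 0.9767 m → τ = 918.1 N·m clockwise.
Wall normal N acts horizontally at the top; its moment arm is the height L sinθ = 6.8·sin71° = 6.43 m, counterclockwise.
Στ = 0 ⇒ N × 6.43 = 1106 ⇒ N = 172 N.
ΣFx = 0 ⇒ f = N_wall = 172 N. ΣFy = 0 ⇒ N_floor = 1110 N.
μ_min = f / N_floor = 172 / 1110 = 0.155.

μ_min ≈ 0.155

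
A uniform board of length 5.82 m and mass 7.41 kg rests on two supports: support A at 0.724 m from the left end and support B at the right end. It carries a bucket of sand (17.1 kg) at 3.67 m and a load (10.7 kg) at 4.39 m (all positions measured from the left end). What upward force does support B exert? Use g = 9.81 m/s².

Choose support A as the axis so its reaction then has zero moment arm.
Beam weight: 7.41 × 9.81 = 72.69 N down at 2.91 m → arm 2.186 m, τ = 72.69 × 2.186 = 158.9 N·m clockwise.
Bucket of sand: 17.1 × 9.81 = 167.8 N down at 3.67 m → arm 2.946 m, τ = 167.8 × 2.946 = 494.3 N·m clockwise.
Load: 10.7 × 9.81 = 105 N down at 4.39 m → arm 3.666 m, τ = 105 × 3.666 = 384.9 N·m clockwise.
Net load moment about support A = 1038 N·m clockwise.
Reaction R at support B is upward at 5.82 m, arm 5.096 m → moment R × 5.096 counterclockwise.
Balancing moments: R × 5.096 = 1038, giving R = 204 N.

R_B ≈ 204 N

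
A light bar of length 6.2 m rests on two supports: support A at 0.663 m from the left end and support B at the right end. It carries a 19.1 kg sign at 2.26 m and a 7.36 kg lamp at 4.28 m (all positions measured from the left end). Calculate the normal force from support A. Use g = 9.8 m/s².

R_A ≈ 158 N

About support B:
Sign: 19.1 × 9.8 = 187.2 N down at 2.26 m → arm 3.94 m, τ = 187.2 × 3.94 = 737.6 N·m counterclockwise.
Lamp: 7.36 × 9.8 = 72.13 N down at 4.28 m → arm 1.92 m, τ = 72.13 × 1.92 = 138.5 N·m counterclockwise.
Net load moment about support B = 876.1 N·m counterclockwise.
Reaction R at support A is upward at 0.663 m, arm 5.537 m → moment R × 5.537 clockwise.
Setting net torque to zero: R × 5.537 = 876.1 → R = 158 N.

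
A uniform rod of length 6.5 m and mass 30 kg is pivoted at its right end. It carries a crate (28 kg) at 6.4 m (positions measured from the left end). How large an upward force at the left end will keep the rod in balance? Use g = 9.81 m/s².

Take moments about the right end.
Beam weight: 30 × 9.81 = 294.3 N down at 3.25 m → arm 3.25 m, τ = 294.3 × 3.25 = 956.5 N·m counterclockwise.
Crate: 28 × 9.81 = 274.7 N down at 6.4 m → arm 0.1 m, τ = 274.7 × 0.1 = 27.47 N·m counterclockwise.
Net moment of the loads = 984 N·m counterclockwise.
The upward force F acts at the left end, arm 6.5 m, giving F × 6.5 clockwise.
For rotational equilibrium, F × 6.5 = 984, so F = 984 / 6.5 = 151 N.

F ≈ 151 N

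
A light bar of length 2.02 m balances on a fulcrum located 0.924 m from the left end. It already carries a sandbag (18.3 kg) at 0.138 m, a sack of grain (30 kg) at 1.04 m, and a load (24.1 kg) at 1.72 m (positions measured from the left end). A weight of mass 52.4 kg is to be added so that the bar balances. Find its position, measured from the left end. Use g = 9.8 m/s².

Sum moments about the fulcrum (at 0.924 m from the left end) (the support reaction has zero arm there).
Sandbag: 18.3 × 9.8 = 179.3 N down at 0.138 m → arm 0.786 m, τ = 179.3 × 0.786 = 140.9 N·m counterclockwise.
Sack of grain: 30 × 9.8 = 294 N down at 1.04 m → arm 0.116 m, τ = 294 × 0.116 = 34.1 N·m clockwise.
Load: 24.1 × 9.8 = 236.2 N down at 1.72 m → arm 0.796 m, τ = 236.2 × 0.796 = 188 N·m clockwise.
Net moment of existing loads = 81.2 N·m clockwise.
The weight weighs 52.4 × 9.8 = 513.5 N and must supply an equal counterclockwise moment, so its lever arm about the fulcrum is 81.2 / 513.5 = 0.158 m.
That puts it at 0.924 − 0.158 = 0.766 m from the left end.

x ≈ 0.766 m from the left end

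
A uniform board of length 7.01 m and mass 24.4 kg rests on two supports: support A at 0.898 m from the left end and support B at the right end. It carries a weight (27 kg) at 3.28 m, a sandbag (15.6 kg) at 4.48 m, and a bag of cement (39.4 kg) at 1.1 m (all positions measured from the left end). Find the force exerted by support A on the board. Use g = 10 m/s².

R_A ≈ 750 N

Take moments about support B.
Beam weight: 24.4 × 10 = 244 N down at 3.505 m → arm 3.505 m, τ = 244 × 3.505 = 855.2 N·m counterclockwise.
Weight: 27 × 10 = 270 N down at 3.28 m → arm 3.73 m, τ = 270 × 3.73 = 1007 N·m counterclockwise.
Sandbag: 15.6 × 10 = 156 N down at 4.48 m → arm 2.53 m, τ = 156 × 2.53 = 394.7 N·m counterclockwise.
Bag of cement: 39.4 × 10 = 394 N down at 1.1 m → arm 5.91 m, τ = 394 × 5.91 = 2329 N·m counterclockwise.
Net load moment about support B = 4586 N·m counterclockwise.
Reaction R at support A is upward at 0.898 m, arm 6.112 m → moment R × 6.112 clockwise.
Setting net torque to zero: R × 6.112 = 4586 → R = 750 N.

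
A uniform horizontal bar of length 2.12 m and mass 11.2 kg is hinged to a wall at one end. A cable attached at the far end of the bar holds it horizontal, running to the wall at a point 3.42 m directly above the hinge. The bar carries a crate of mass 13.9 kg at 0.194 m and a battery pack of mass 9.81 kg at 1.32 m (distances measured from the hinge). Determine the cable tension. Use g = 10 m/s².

About the hinge:
Beam weight: 11.2 × 10 = 112 N down at 1.06 m → arm 1.06 m, τ = 112 × 1.06 = 118.7 N·m clockwise.
Crate: 13.9 × 10 = 139 N down at 0.194 m → arm 0.194 m, τ = 139 × 0.194 = 26.97 N·m clockwise.
Battery pack: 9.81 × 10 = 98.1 N down at 1.32 m → arm 1.32 m, τ = 98.1 × 1.32 = 129.5 N·m clockwise.
Total clockwise load moment = 275.2 N·m.
The cable tension T acts at 2.12 m; only its component perpendicular to the bar, T sinθ, produces torque. sinθ = h/√(h²+d²) = 3.42/√(3.42²+2.12²) = 0.8499.
Setting net torque to zero: T × 2.12 × 0.8499 = 275.2 → T = 275.2 / 1.802 = 153 N.

T ≈ 153 N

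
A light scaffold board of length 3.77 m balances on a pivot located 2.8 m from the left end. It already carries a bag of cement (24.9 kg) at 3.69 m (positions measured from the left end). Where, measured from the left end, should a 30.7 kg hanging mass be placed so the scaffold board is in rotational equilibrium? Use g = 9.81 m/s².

About the pivot (at 2.8 m from the left end):
Bag of cement: 24.9 × 9.81 = 244.3 N down at 3.69 m → arm 0.89 m, τ = 244.3 × 0.89 = 217.4 N·m clockwise.
Net moment of existing loads = 217.4 N·m clockwise.
The hanging mass weighs 30.7 × 9.81 = 301.2 N and must supply an equal counterclockwise moment, so its lever arm about the pivot is 217.4 / 301.2 = 0.722 m.
That puts it at 2.8 − 0.722 = 2.08 m from the left end.

x ≈ 2.08 m from the left end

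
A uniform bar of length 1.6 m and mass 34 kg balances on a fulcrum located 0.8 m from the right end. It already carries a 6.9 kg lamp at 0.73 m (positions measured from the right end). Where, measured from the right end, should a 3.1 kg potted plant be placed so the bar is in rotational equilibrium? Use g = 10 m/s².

x ≈ 0.956 m from the right end

Take moments about the fulcrum (at 0.8 m from the right end).
Beam weight: acts at the fulcrum, moment arm 0 → no torque.
Lamp: 6.9 × 10 = 69 N down at 0.73 m → arm 0.07 m, τ = 69 × 0.07 = 4.83 N·m clockwise.
Net moment of existing loads = 4.83 N·m clockwise.
The potted plant weighs 3.1 × 10 = 31 N and must supply an equal counterclockwise moment, so its lever arm about the fulcrum is 4.83 / 31 = 0.156 m.
That puts it at 0.8 + 0.156 = 0.956 m from the right end.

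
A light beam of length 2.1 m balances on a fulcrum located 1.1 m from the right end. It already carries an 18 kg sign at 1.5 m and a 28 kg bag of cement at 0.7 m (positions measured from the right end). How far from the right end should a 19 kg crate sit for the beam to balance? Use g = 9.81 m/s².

Choose the fulcrum (at 1.1 m from the right end) as the axis so the support reaction has zero arm there.
Sign: 18 × 9.81 = 176.6 N down at 1.5 m → arm 0.4 m, τ = 176.6 × 0.4 = 70.64 N·m counterclockwise.
Bag of cement: 28 × 9.81 = 274.7 N down at 0.7 m → arm 0.4 m, τ = 274.7 × 0.4 = 109.9 N·m clockwise.
Net moment of existing loads = 39.26 N·m clockwise.
The crate weighs 19 × 9.81 = 186.4 N and must supply an equal counterclockwise moment, so its lever arm about the fulcrum is 39.26 / 186.4 = 0.211 m.
That puts it at 1.1 + 0.211 = 1.31 m from the right end.

x ≈ 1.31 m from the right end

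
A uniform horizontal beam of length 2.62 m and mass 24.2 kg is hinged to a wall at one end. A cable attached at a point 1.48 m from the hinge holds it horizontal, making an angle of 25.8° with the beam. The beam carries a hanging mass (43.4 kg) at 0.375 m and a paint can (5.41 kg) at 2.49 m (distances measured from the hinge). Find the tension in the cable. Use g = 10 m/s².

Choose the hinge as the axis so the unknown hinge reaction has zero arm there.
Beam weight: 24.2 × 10 = 242 N down at 1.31 m → arm 1.31 m, τ = 242 × 1.31 = 317 N·m clockwise.
Hanging mass: 43.4 × 10 = 434 N down at 0.375 m → arm 0.375 m, τ = 434 × 0.375 = 162.8 N·m clockwise.
Paint can: 5.41 × 10 = 54.1 N down at 2.49 m → arm 2.49 m, τ = 54.1 × 2.49 = 134.7 N·m clockwise.
Total clockwise load moment = 614.5 N·m.
The cable tension T acts at 1.48 m; only its component perpendicular to the beam, T sinθ, produces torque. sin 25.8° = 0.4352.
Στ = 0 ⇒ T × 1.48 × 0.4352 = 614.5 ⇒ T = 614.5 / 0.6441 = 954 N.

T ≈ 954 N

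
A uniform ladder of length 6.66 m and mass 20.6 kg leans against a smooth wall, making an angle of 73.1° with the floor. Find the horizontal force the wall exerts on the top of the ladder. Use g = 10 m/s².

Take moments about the foot of the ladder.
Ladder weight 20.6×10 = 206 N acts at 3.33 m along the ladder; its horizontal arm is 3.33·cos73.1° = 0.968 m → τ = 199.4 N·m clockwise.
Wall normal N acts horizontally at the top; its moment arm is the height L sinθ = 6.66·sin73.1° = 6.372 m, counterclockwise.
For rotational equilibrium, N × 6.372 = 199.4, so N = 31.3 N.

N_wall ≈ 31.3 N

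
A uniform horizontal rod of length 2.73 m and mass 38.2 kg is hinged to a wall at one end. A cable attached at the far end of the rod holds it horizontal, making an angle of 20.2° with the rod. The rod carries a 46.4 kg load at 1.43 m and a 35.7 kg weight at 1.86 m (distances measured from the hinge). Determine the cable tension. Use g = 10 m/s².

T ≈ 1960 N

Taking torques about the hinge:
Beam weight: 38.2 × 10 = 382 N down at 1.365 m → arm 1.365 m, τ = 382 × 1.365 = 521.4 N·m clockwise.
Load: 46.4 × 10 = 464 N down at 1.43 m → arm 1.43 m, τ = 464 × 1.43 = 663.5 N·m clockwise.
Weight: 35.7 × 10 = 357 N down at 1.86 m → arm 1.86 m, τ = 357 × 1.86 = 664 N·m clockwise.
Total clockwise load moment = 1849 N·m.
The cable tension T acts at 2.73 m; only its component perpendicular to the rod, T sinθ, produces torque. sin 20.2° = 0.3453.
Στ = 0 ⇒ T × 2.73 × 0.3453 = 1849 ⇒ T = 1849 / 0.9427 = 1960 N.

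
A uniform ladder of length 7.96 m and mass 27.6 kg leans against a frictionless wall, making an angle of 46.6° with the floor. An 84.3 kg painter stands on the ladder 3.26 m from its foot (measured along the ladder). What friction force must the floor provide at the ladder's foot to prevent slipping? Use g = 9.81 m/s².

About the foot of the ladder:
Ladder weight 27.6×9.81 = 270.8 N acts at 3.98 m along the ladder; its horizontal arm is 3.98·cos46.6° = 2.735 m → τ = 740.6 N·m clockwise.
Painter: 84.3×9.81 = 827 N at 3.26 m → arm 2.24 m → τ = 1852 N·m clockwise.
Wall normal N acts horizontally at the top; its moment arm is the height L sinθ = 7.96·sin46.6° = 5.784 m, counterclockwise.
For rotational equilibrium, N × 5.784 = 2593, so N = 448 N.
ΣFx = 0: friction at the foot balances the wall's push, so f = N_wall = 448 N.

f ≈ 448 N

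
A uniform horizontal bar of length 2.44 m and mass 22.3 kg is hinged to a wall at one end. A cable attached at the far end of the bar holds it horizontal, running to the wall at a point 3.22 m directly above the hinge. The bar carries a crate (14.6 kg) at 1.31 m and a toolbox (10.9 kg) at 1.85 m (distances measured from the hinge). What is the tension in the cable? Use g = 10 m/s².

T ≈ 342 N

Choose the hinge as the axis so the unknown hinge reaction has zero arm there.
Beam weight: 22.3 × 10 = 223 N down at 1.22 m → arm 1.22 m, τ = 223 × 1.22 = 272.1 N·m clockwise.
Crate: 14.6 × 10 = 146 N down at 1.31 m → arm 1.31 m, τ = 146 × 1.31 = 191.3 N·m clockwise.
Toolbox: 10.9 × 10 = 109 N down at 1.85 m → arm 1.85 m, τ = 109 × 1.85 = 201.7 N·m clockwise.
Total clockwise load moment = 665.1 N·m.
The cable tension T acts at 2.44 m; only its component perpendicular to the bar, T sinθ, produces torque. sinθ = h/√(h²+d²) = 3.22/√(3.22²+2.44²) = 0.797.
Setting net torque to zero: T × 2.44 × 0.797 = 665.1 → T = 665.1 / 1.945 = 342 N.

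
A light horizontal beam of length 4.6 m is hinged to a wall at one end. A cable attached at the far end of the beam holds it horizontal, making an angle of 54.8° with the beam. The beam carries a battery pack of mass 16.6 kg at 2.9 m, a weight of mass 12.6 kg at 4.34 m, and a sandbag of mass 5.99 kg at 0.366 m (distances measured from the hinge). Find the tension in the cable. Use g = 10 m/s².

T ≈ 279 N

Taking torques about the hinge:
Battery pack: 16.6 × 10 = 166 N down at 2.9 m → arm 2.9 m, τ = 166 × 2.9 = 481.4 N·m clockwise.
Weight: 12.6 × 10 = 126 N down at 4.34 m → arm 4.34 m, τ = 126 × 4.34 = 546.8 N·m clockwise.
Sandbag: 5.99 × 10 = 59.9 N down at 0.366 m → arm 0.366 m, τ = 59.9 × 0.366 = 21.92 N·m clockwise.
Total clockwise load moment = 1050 N·m.
The cable tension T acts at 4.6 m; only its component perpendicular to the beam, T sinθ, produces torque. sin 54.8° = 0.8171.
For rotational equilibrium, T × 4.6 × 0.8171 = 1050, so T = 1050 / 3.759 = 279 N.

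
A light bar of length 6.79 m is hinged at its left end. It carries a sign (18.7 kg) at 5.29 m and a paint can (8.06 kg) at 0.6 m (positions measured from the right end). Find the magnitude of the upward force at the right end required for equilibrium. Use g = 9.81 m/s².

F ≈ 113 N

About the left end:
Sign: 18.7 × 9.81 = 183.4 N down at 5.29 m → arm 1.5 m, τ = 183.4 × 1.5 = 275.1 N·m clockwise.
Paint can: 8.06 × 9.81 = 79.07 N down at 0.6 m → arm 6.19 m, τ = 79.07 × 6.19 = 489.4 N·m clockwise.
Net moment of the loads = 764.5 N·m clockwise.
The upward force F acts at the right end, arm 6.79 m, giving F × 6.79 counterclockwise.
For rotational equilibrium, F × 6.79 = 764.5, so F = 764.5 / 6.79 = 113 N.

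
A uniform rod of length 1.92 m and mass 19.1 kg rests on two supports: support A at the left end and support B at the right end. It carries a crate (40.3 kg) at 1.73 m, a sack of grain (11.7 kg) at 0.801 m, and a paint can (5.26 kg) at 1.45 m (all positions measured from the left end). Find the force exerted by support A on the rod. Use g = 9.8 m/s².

R_A ≈ 212 N

Sum moments about support B (its reaction then has zero moment arm).
Beam weight: 19.1 × 9.8 = 187.2 N down at 0.96 m → arm 0.96 m, τ = 187.2 × 0.96 = 179.7 N·m counterclockwise.
Crate: 40.3 × 9.8 = 394.9 N down at 1.73 m → arm 0.19 m, τ = 394.9 × 0.19 = 75.03 N·m counterclockwise.
Sack of grain: 11.7 × 9.8 = 114.7 N down at 0.801 m → arm 1.119 m, τ = 114.7 × 1.119 = 128.3 N·m counterclockwise.
Paint can: 5.26 × 9.8 = 51.55 N down at 1.45 m → arm 0.47 m, τ = 51.55 × 0.47 = 24.23 N·m counterclockwise.
Net load moment about support B = 407.3 N·m counterclockwise.
Reaction R at support A is upward at 0 m, arm 1.92 m → moment R × 1.92 clockwise.
Balancing moments: R × 1.92 = 407.3, giving R = 212 N.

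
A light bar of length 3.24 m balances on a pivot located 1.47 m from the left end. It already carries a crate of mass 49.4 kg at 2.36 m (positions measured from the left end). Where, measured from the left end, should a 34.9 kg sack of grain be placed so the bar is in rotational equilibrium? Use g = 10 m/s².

Choose the pivot (at 1.47 m from the left end) as the axis so the support reaction has zero arm there.
Crate: 49.4 × 10 = 494 N down at 2.36 m → arm 0.89 m, τ = 494 × 0.89 = 439.7 N·m clockwise.
Net moment of existing loads = 439.7 N·m clockwise.
The sack of grain weighs 34.9 × 10 = 349 N and must supply an equal counterclockwise moment, so its lever arm about the pivot is 439.7 / 349 = 1.26 m.
That puts it at 1.47 − 1.26 = 0.21 m from the left end.

x ≈ 0.21 m from the left end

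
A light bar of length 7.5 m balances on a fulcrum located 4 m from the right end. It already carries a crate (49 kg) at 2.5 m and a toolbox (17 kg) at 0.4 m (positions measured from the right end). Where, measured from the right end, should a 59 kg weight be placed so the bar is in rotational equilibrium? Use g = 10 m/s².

Sum moments about the fulcrum (at 4 m from the right end) (the support reaction has zero arm there).
Crate: 49 × 10 = 490 N down at 2.5 m → arm 1.5 m, τ = 490 × 1.5 = 735 N·m clockwise.
Toolbox: 17 × 10 = 170 N down at 0.4 m → arm 3.6 m, τ = 170 × 3.6 = 612 N·m clockwise.
Net moment of existing loads = 1347 N·m clockwise.
The weight weighs 59 × 10 = 590 N and must supply an equal counterclockwise moment, so its lever arm about the fulcrum is 1347 / 590 = 2.28 m.
That puts it at 4 + 2.28 = 6.28 m from the right end.

x ≈ 6.28 m from the right end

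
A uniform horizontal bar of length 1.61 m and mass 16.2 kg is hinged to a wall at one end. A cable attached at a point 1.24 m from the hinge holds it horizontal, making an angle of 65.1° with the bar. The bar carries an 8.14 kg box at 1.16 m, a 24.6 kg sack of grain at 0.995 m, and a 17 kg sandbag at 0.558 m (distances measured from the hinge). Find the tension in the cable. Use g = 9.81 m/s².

T ≈ 492 N

About the hinge:
Beam weight: 16.2 × 9.81 = 158.9 N down at 0.805 m → arm 0.805 m, τ = 158.9 × 0.805 = 127.9 N·m clockwise.
Box: 8.14 × 9.81 = 79.85 N down at 1.16 m → arm 1.16 m, τ = 79.85 × 1.16 = 92.63 N·m clockwise.
Sack of grain: 24.6 × 9.81 = 241.3 N down at 0.995 m → arm 0.995 m, τ = 241.3 × 0.995 = 240.1 N·m clockwise.
Sandbag: 17 × 9.81 = 166.8 N down at 0.558 m → arm 0.558 m, τ = 166.8 × 0.558 = 93.07 N·m clockwise.
Total clockwise load moment = 553.7 N·m.
The cable tension T acts at 1.24 m; only its component perpendicular to the bar, T sinθ, produces torque. sin 65.1° = 0.907.
Στ = 0 ⇒ T × 1.24 × 0.907 = 553.7 ⇒ T = 553.7 / 1.125 = 492 N.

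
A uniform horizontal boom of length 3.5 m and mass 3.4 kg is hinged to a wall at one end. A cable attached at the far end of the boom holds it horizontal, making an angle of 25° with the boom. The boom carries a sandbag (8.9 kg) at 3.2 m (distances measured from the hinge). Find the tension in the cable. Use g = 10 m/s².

Taking torques about the hinge:
Beam weight: 3.4 × 10 = 34 N down at 1.75 m → arm 1.75 m, τ = 34 × 1.75 = 59.5 N·m clockwise.
Sandbag: 8.9 × 10 = 89 N down at 3.2 m → arm 3.2 m, τ = 89 × 3.2 = 284.8 N·m clockwise.
Total clockwise load moment = 344.3 N·m.
The cable tension T acts at 3.5 m; only its component perpendicular to the boom, T sinθ, produces torque. sin 25° = 0.4226.
Setting net torque to zero: T × 3.5 × 0.4226 = 344.3 → T = 344.3 / 1.479 = 233 N.

T ≈ 233 N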